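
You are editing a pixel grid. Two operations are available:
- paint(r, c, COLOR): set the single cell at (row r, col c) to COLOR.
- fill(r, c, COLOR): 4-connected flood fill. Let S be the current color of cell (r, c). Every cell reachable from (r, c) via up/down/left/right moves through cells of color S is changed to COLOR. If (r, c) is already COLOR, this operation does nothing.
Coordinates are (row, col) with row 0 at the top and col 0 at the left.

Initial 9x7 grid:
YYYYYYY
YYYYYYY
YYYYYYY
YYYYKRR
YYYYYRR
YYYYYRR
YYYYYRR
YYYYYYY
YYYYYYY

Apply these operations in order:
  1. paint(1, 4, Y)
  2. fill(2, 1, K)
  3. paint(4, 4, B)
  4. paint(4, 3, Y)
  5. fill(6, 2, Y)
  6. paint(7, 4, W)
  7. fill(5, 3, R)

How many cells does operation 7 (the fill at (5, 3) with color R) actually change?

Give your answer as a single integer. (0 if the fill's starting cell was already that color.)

After op 1 paint(1,4,Y):
YYYYYYY
YYYYYYY
YYYYYYY
YYYYKRR
YYYYYRR
YYYYYRR
YYYYYRR
YYYYYYY
YYYYYYY
After op 2 fill(2,1,K) [54 cells changed]:
KKKKKKK
KKKKKKK
KKKKKKK
KKKKKRR
KKKKKRR
KKKKKRR
KKKKKRR
KKKKKKK
KKKKKKK
After op 3 paint(4,4,B):
KKKKKKK
KKKKKKK
KKKKKKK
KKKKKRR
KKKKBRR
KKKKKRR
KKKKKRR
KKKKKKK
KKKKKKK
After op 4 paint(4,3,Y):
KKKKKKK
KKKKKKK
KKKKKKK
KKKKKRR
KKKYBRR
KKKKKRR
KKKKKRR
KKKKKKK
KKKKKKK
After op 5 fill(6,2,Y) [53 cells changed]:
YYYYYYY
YYYYYYY
YYYYYYY
YYYYYRR
YYYYBRR
YYYYYRR
YYYYYRR
YYYYYYY
YYYYYYY
After op 6 paint(7,4,W):
YYYYYYY
YYYYYYY
YYYYYYY
YYYYYRR
YYYYBRR
YYYYYRR
YYYYYRR
YYYYWYY
YYYYYYY
After op 7 fill(5,3,R) [53 cells changed]:
RRRRRRR
RRRRRRR
RRRRRRR
RRRRRRR
RRRRBRR
RRRRRRR
RRRRRRR
RRRRWRR
RRRRRRR

Answer: 53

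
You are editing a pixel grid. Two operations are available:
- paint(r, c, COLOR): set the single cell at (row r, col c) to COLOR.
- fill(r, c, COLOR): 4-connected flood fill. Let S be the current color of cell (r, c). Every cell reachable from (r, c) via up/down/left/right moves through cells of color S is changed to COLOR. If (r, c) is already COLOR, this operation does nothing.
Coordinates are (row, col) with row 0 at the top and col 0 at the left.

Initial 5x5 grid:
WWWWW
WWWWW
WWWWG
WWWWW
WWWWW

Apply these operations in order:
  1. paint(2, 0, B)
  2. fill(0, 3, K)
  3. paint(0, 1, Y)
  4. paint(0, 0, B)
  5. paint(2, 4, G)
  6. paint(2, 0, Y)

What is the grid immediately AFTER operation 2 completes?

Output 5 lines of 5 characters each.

After op 1 paint(2,0,B):
WWWWW
WWWWW
BWWWG
WWWWW
WWWWW
After op 2 fill(0,3,K) [23 cells changed]:
KKKKK
KKKKK
BKKKG
KKKKK
KKKKK

Answer: KKKKK
KKKKK
BKKKG
KKKKK
KKKKK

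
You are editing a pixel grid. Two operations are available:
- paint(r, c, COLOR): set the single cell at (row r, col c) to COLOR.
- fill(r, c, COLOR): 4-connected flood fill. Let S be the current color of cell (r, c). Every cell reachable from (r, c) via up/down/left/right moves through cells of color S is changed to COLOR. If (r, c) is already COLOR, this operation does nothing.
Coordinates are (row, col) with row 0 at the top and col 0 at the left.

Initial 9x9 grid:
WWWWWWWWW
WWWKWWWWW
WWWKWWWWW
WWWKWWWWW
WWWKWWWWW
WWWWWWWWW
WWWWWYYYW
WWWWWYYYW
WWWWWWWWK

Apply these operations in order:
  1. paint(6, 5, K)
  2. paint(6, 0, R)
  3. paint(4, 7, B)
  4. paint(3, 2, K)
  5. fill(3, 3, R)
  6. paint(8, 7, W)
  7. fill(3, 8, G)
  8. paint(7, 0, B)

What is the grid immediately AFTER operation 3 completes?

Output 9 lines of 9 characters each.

After op 1 paint(6,5,K):
WWWWWWWWW
WWWKWWWWW
WWWKWWWWW
WWWKWWWWW
WWWKWWWWW
WWWWWWWWW
WWWWWKYYW
WWWWWYYYW
WWWWWWWWK
After op 2 paint(6,0,R):
WWWWWWWWW
WWWKWWWWW
WWWKWWWWW
WWWKWWWWW
WWWKWWWWW
WWWWWWWWW
RWWWWKYYW
WWWWWYYYW
WWWWWWWWK
After op 3 paint(4,7,B):
WWWWWWWWW
WWWKWWWWW
WWWKWWWWW
WWWKWWWWW
WWWKWWWBW
WWWWWWWWW
RWWWWKYYW
WWWWWYYYW
WWWWWWWWK

Answer: WWWWWWWWW
WWWKWWWWW
WWWKWWWWW
WWWKWWWWW
WWWKWWWBW
WWWWWWWWW
RWWWWKYYW
WWWWWYYYW
WWWWWWWWK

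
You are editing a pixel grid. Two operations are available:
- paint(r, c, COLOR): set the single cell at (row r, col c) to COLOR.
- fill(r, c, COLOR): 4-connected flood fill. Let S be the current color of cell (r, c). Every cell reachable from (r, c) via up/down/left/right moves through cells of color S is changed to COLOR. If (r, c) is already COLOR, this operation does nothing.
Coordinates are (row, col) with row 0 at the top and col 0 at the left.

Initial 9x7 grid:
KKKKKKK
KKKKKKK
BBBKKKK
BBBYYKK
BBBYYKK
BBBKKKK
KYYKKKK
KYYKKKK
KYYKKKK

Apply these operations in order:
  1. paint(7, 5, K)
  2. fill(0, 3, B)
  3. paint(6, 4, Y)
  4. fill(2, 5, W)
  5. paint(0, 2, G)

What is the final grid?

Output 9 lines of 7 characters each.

After op 1 paint(7,5,K):
KKKKKKK
KKKKKKK
BBBKKKK
BBBYYKK
BBBYYKK
BBBKKKK
KYYKKKK
KYYKKKK
KYYKKKK
After op 2 fill(0,3,B) [38 cells changed]:
BBBBBBB
BBBBBBB
BBBBBBB
BBBYYBB
BBBYYBB
BBBBBBB
KYYBBBB
KYYBBBB
KYYBBBB
After op 3 paint(6,4,Y):
BBBBBBB
BBBBBBB
BBBBBBB
BBBYYBB
BBBYYBB
BBBBBBB
KYYBYBB
KYYBBBB
KYYBBBB
After op 4 fill(2,5,W) [49 cells changed]:
WWWWWWW
WWWWWWW
WWWWWWW
WWWYYWW
WWWYYWW
WWWWWWW
KYYWYWW
KYYWWWW
KYYWWWW
After op 5 paint(0,2,G):
WWGWWWW
WWWWWWW
WWWWWWW
WWWYYWW
WWWYYWW
WWWWWWW
KYYWYWW
KYYWWWW
KYYWWWW

Answer: WWGWWWW
WWWWWWW
WWWWWWW
WWWYYWW
WWWYYWW
WWWWWWW
KYYWYWW
KYYWWWW
KYYWWWW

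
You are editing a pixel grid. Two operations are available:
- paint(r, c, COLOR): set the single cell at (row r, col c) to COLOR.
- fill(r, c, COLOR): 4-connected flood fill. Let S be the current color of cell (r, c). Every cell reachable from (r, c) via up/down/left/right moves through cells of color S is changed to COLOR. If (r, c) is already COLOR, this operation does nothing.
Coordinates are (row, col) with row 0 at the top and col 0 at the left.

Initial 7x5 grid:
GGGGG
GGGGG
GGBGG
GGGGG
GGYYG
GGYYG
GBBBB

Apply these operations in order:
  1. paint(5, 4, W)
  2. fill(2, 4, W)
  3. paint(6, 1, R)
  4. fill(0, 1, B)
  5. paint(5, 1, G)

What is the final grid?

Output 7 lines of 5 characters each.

Answer: BBBBB
BBBBB
BBBBB
BBBBB
BBYYB
BGYYB
BRBBB

Derivation:
After op 1 paint(5,4,W):
GGGGG
GGGGG
GGBGG
GGGGG
GGYYG
GGYYW
GBBBB
After op 2 fill(2,4,W) [25 cells changed]:
WWWWW
WWWWW
WWBWW
WWWWW
WWYYW
WWYYW
WBBBB
After op 3 paint(6,1,R):
WWWWW
WWWWW
WWBWW
WWWWW
WWYYW
WWYYW
WRBBB
After op 4 fill(0,1,B) [26 cells changed]:
BBBBB
BBBBB
BBBBB
BBBBB
BBYYB
BBYYB
BRBBB
After op 5 paint(5,1,G):
BBBBB
BBBBB
BBBBB
BBBBB
BBYYB
BGYYB
BRBBB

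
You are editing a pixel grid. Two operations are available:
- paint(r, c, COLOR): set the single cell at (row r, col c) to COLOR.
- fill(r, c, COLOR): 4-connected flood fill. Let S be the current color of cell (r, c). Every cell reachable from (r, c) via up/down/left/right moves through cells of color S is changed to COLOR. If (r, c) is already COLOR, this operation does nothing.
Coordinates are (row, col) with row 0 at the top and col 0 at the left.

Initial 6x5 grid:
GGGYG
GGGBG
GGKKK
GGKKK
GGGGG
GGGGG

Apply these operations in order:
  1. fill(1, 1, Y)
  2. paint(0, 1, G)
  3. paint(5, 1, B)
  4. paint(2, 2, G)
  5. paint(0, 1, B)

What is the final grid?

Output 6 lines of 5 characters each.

Answer: YBYYG
YYYBG
YYGKK
YYKKK
YYYYY
YBYYY

Derivation:
After op 1 fill(1,1,Y) [20 cells changed]:
YYYYG
YYYBG
YYKKK
YYKKK
YYYYY
YYYYY
After op 2 paint(0,1,G):
YGYYG
YYYBG
YYKKK
YYKKK
YYYYY
YYYYY
After op 3 paint(5,1,B):
YGYYG
YYYBG
YYKKK
YYKKK
YYYYY
YBYYY
After op 4 paint(2,2,G):
YGYYG
YYYBG
YYGKK
YYKKK
YYYYY
YBYYY
After op 5 paint(0,1,B):
YBYYG
YYYBG
YYGKK
YYKKK
YYYYY
YBYYY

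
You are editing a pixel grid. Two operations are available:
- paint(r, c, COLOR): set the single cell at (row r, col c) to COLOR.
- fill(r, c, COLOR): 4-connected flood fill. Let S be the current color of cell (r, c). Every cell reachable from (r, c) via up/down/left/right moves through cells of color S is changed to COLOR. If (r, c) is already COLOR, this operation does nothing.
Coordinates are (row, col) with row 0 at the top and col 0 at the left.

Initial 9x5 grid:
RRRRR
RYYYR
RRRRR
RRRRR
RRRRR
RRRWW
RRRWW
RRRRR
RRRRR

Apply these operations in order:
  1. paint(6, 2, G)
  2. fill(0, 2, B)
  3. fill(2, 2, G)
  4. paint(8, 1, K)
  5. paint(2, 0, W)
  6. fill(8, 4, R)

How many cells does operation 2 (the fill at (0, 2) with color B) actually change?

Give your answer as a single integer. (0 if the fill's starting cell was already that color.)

Answer: 37

Derivation:
After op 1 paint(6,2,G):
RRRRR
RYYYR
RRRRR
RRRRR
RRRRR
RRRWW
RRGWW
RRRRR
RRRRR
After op 2 fill(0,2,B) [37 cells changed]:
BBBBB
BYYYB
BBBBB
BBBBB
BBBBB
BBBWW
BBGWW
BBBBB
BBBBB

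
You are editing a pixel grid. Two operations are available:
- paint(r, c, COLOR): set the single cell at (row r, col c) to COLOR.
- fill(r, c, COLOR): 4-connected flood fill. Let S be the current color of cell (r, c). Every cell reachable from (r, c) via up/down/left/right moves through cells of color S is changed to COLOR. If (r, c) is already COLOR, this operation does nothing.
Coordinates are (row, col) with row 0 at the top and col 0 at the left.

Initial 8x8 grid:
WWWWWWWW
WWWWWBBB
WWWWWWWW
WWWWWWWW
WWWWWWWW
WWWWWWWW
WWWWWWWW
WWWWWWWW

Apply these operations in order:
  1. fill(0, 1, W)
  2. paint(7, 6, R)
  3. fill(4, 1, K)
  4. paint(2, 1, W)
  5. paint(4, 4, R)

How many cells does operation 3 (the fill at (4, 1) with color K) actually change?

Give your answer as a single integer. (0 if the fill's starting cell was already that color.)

Answer: 60

Derivation:
After op 1 fill(0,1,W) [0 cells changed]:
WWWWWWWW
WWWWWBBB
WWWWWWWW
WWWWWWWW
WWWWWWWW
WWWWWWWW
WWWWWWWW
WWWWWWWW
After op 2 paint(7,6,R):
WWWWWWWW
WWWWWBBB
WWWWWWWW
WWWWWWWW
WWWWWWWW
WWWWWWWW
WWWWWWWW
WWWWWWRW
After op 3 fill(4,1,K) [60 cells changed]:
KKKKKKKK
KKKKKBBB
KKKKKKKK
KKKKKKKK
KKKKKKKK
KKKKKKKK
KKKKKKKK
KKKKKKRK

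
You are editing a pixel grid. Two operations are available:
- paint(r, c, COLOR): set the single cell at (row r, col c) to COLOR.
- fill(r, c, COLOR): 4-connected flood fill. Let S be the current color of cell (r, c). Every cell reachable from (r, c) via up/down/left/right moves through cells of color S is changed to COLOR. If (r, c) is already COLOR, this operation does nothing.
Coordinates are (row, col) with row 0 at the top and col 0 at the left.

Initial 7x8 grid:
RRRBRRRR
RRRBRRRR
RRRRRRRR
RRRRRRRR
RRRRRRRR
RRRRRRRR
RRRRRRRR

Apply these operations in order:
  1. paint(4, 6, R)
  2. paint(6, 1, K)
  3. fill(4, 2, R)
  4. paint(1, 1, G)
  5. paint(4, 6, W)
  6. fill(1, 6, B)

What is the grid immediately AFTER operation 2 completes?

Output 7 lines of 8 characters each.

Answer: RRRBRRRR
RRRBRRRR
RRRRRRRR
RRRRRRRR
RRRRRRRR
RRRRRRRR
RKRRRRRR

Derivation:
After op 1 paint(4,6,R):
RRRBRRRR
RRRBRRRR
RRRRRRRR
RRRRRRRR
RRRRRRRR
RRRRRRRR
RRRRRRRR
After op 2 paint(6,1,K):
RRRBRRRR
RRRBRRRR
RRRRRRRR
RRRRRRRR
RRRRRRRR
RRRRRRRR
RKRRRRRR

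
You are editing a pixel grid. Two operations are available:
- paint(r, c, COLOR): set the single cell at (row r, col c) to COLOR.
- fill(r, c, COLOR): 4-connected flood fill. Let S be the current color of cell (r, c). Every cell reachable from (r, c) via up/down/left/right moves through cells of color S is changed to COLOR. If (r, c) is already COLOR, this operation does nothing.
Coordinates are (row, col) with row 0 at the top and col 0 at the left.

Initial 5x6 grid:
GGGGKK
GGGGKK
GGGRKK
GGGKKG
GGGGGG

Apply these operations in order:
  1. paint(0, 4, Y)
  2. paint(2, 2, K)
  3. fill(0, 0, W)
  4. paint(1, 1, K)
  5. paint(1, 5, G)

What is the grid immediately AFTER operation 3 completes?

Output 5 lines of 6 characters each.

After op 1 paint(0,4,Y):
GGGGYK
GGGGKK
GGGRKK
GGGKKG
GGGGGG
After op 2 paint(2,2,K):
GGGGYK
GGGGKK
GGKRKK
GGGKKG
GGGGGG
After op 3 fill(0,0,W) [20 cells changed]:
WWWWYK
WWWWKK
WWKRKK
WWWKKW
WWWWWW

Answer: WWWWYK
WWWWKK
WWKRKK
WWWKKW
WWWWWW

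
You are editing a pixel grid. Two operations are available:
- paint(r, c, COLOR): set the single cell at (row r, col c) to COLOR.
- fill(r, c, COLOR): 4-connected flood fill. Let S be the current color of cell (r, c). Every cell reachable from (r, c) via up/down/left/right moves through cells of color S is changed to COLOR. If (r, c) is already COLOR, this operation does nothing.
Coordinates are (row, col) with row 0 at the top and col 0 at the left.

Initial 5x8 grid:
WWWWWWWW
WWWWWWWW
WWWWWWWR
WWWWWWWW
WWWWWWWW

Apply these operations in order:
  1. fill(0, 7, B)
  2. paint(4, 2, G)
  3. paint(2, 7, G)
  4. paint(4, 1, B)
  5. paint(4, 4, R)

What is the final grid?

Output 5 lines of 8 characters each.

After op 1 fill(0,7,B) [39 cells changed]:
BBBBBBBB
BBBBBBBB
BBBBBBBR
BBBBBBBB
BBBBBBBB
After op 2 paint(4,2,G):
BBBBBBBB
BBBBBBBB
BBBBBBBR
BBBBBBBB
BBGBBBBB
After op 3 paint(2,7,G):
BBBBBBBB
BBBBBBBB
BBBBBBBG
BBBBBBBB
BBGBBBBB
After op 4 paint(4,1,B):
BBBBBBBB
BBBBBBBB
BBBBBBBG
BBBBBBBB
BBGBBBBB
After op 5 paint(4,4,R):
BBBBBBBB
BBBBBBBB
BBBBBBBG
BBBBBBBB
BBGBRBBB

Answer: BBBBBBBB
BBBBBBBB
BBBBBBBG
BBBBBBBB
BBGBRBBB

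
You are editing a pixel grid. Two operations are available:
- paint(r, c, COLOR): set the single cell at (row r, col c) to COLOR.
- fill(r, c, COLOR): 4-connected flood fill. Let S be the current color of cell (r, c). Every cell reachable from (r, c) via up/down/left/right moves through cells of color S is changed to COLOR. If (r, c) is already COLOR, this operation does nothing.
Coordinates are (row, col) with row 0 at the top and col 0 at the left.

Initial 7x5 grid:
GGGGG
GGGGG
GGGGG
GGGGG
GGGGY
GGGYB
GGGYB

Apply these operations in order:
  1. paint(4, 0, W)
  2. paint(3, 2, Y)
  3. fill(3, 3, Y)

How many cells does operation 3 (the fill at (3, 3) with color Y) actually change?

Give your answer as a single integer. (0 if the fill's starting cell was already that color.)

After op 1 paint(4,0,W):
GGGGG
GGGGG
GGGGG
GGGGG
WGGGY
GGGYB
GGGYB
After op 2 paint(3,2,Y):
GGGGG
GGGGG
GGGGG
GGYGG
WGGGY
GGGYB
GGGYB
After op 3 fill(3,3,Y) [28 cells changed]:
YYYYY
YYYYY
YYYYY
YYYYY
WYYYY
YYYYB
YYYYB

Answer: 28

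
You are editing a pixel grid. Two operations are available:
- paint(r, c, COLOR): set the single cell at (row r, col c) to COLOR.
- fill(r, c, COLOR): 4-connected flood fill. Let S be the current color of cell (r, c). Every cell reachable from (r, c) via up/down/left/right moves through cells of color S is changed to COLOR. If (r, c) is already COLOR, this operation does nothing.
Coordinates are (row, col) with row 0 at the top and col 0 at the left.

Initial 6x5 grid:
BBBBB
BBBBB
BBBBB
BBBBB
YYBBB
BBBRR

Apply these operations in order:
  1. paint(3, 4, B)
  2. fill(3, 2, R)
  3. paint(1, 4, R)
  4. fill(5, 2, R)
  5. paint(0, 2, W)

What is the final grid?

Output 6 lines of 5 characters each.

Answer: RRWRR
RRRRR
RRRRR
RRRRR
YYRRR
RRRRR

Derivation:
After op 1 paint(3,4,B):
BBBBB
BBBBB
BBBBB
BBBBB
YYBBB
BBBRR
After op 2 fill(3,2,R) [26 cells changed]:
RRRRR
RRRRR
RRRRR
RRRRR
YYRRR
RRRRR
After op 3 paint(1,4,R):
RRRRR
RRRRR
RRRRR
RRRRR
YYRRR
RRRRR
After op 4 fill(5,2,R) [0 cells changed]:
RRRRR
RRRRR
RRRRR
RRRRR
YYRRR
RRRRR
After op 5 paint(0,2,W):
RRWRR
RRRRR
RRRRR
RRRRR
YYRRR
RRRRR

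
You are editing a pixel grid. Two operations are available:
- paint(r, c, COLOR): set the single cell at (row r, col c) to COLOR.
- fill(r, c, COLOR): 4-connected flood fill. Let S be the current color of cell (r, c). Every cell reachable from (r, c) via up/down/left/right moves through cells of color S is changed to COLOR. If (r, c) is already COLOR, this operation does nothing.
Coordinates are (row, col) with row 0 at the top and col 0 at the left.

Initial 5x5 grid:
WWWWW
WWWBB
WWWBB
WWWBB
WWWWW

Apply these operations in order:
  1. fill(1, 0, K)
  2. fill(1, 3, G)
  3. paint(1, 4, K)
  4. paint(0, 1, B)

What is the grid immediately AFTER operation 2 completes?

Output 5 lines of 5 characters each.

Answer: KKKKK
KKKGG
KKKGG
KKKGG
KKKKK

Derivation:
After op 1 fill(1,0,K) [19 cells changed]:
KKKKK
KKKBB
KKKBB
KKKBB
KKKKK
After op 2 fill(1,3,G) [6 cells changed]:
KKKKK
KKKGG
KKKGG
KKKGG
KKKKK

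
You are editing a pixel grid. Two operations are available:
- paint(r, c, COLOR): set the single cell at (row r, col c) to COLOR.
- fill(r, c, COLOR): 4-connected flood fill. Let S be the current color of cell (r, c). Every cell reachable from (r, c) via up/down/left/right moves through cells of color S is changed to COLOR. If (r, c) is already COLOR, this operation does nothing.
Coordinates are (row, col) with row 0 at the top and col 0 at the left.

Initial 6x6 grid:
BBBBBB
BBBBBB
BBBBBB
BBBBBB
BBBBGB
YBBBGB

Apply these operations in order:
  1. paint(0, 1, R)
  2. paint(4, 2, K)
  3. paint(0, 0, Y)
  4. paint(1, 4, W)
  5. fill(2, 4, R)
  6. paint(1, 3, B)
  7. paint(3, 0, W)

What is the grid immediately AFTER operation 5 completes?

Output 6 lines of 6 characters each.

After op 1 paint(0,1,R):
BRBBBB
BBBBBB
BBBBBB
BBBBBB
BBBBGB
YBBBGB
After op 2 paint(4,2,K):
BRBBBB
BBBBBB
BBBBBB
BBBBBB
BBKBGB
YBBBGB
After op 3 paint(0,0,Y):
YRBBBB
BBBBBB
BBBBBB
BBBBBB
BBKBGB
YBBBGB
After op 4 paint(1,4,W):
YRBBBB
BBBBWB
BBBBBB
BBBBBB
BBKBGB
YBBBGB
After op 5 fill(2,4,R) [29 cells changed]:
YRRRRR
RRRRWR
RRRRRR
RRRRRR
RRKRGR
YRRRGR

Answer: YRRRRR
RRRRWR
RRRRRR
RRRRRR
RRKRGR
YRRRGR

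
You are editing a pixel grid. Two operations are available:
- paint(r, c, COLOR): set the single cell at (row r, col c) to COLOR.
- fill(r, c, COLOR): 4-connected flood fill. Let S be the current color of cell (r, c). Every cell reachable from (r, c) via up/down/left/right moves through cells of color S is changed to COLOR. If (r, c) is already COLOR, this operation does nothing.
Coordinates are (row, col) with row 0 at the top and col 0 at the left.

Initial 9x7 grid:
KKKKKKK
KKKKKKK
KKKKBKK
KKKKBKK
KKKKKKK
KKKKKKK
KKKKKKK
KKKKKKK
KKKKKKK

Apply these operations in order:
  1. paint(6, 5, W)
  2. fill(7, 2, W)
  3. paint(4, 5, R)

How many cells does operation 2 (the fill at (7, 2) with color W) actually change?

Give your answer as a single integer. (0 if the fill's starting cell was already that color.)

After op 1 paint(6,5,W):
KKKKKKK
KKKKKKK
KKKKBKK
KKKKBKK
KKKKKKK
KKKKKKK
KKKKKWK
KKKKKKK
KKKKKKK
After op 2 fill(7,2,W) [60 cells changed]:
WWWWWWW
WWWWWWW
WWWWBWW
WWWWBWW
WWWWWWW
WWWWWWW
WWWWWWW
WWWWWWW
WWWWWWW

Answer: 60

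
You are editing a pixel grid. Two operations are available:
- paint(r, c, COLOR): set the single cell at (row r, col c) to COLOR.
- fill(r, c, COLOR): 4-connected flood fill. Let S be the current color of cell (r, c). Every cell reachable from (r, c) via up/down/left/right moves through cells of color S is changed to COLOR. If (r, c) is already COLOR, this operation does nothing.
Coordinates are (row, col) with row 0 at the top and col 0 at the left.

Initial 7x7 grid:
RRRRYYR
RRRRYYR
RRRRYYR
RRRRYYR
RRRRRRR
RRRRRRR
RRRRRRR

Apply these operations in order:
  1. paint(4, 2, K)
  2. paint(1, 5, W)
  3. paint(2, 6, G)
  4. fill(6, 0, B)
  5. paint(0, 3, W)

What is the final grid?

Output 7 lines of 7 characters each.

Answer: BBBWYYR
BBBBYWR
BBBBYYG
BBBBYYB
BBKBBBB
BBBBBBB
BBBBBBB

Derivation:
After op 1 paint(4,2,K):
RRRRYYR
RRRRYYR
RRRRYYR
RRRRYYR
RRKRRRR
RRRRRRR
RRRRRRR
After op 2 paint(1,5,W):
RRRRYYR
RRRRYWR
RRRRYYR
RRRRYYR
RRKRRRR
RRRRRRR
RRRRRRR
After op 3 paint(2,6,G):
RRRRYYR
RRRRYWR
RRRRYYG
RRRRYYR
RRKRRRR
RRRRRRR
RRRRRRR
After op 4 fill(6,0,B) [37 cells changed]:
BBBBYYR
BBBBYWR
BBBBYYG
BBBBYYB
BBKBBBB
BBBBBBB
BBBBBBB
After op 5 paint(0,3,W):
BBBWYYR
BBBBYWR
BBBBYYG
BBBBYYB
BBKBBBB
BBBBBBB
BBBBBBB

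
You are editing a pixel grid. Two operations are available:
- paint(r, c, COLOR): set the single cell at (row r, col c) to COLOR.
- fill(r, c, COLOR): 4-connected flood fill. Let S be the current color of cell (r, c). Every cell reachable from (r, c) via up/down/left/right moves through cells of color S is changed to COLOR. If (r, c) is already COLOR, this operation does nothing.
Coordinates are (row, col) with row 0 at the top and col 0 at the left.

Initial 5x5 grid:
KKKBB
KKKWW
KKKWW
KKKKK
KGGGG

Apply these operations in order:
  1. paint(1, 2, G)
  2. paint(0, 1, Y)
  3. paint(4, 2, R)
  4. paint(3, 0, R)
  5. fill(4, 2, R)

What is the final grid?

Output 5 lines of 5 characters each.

After op 1 paint(1,2,G):
KKKBB
KKGWW
KKKWW
KKKKK
KGGGG
After op 2 paint(0,1,Y):
KYKBB
KKGWW
KKKWW
KKKKK
KGGGG
After op 3 paint(4,2,R):
KYKBB
KKGWW
KKKWW
KKKKK
KGRGG
After op 4 paint(3,0,R):
KYKBB
KKGWW
KKKWW
RKKKK
KGRGG
After op 5 fill(4,2,R) [0 cells changed]:
KYKBB
KKGWW
KKKWW
RKKKK
KGRGG

Answer: KYKBB
KKGWW
KKKWW
RKKKK
KGRGG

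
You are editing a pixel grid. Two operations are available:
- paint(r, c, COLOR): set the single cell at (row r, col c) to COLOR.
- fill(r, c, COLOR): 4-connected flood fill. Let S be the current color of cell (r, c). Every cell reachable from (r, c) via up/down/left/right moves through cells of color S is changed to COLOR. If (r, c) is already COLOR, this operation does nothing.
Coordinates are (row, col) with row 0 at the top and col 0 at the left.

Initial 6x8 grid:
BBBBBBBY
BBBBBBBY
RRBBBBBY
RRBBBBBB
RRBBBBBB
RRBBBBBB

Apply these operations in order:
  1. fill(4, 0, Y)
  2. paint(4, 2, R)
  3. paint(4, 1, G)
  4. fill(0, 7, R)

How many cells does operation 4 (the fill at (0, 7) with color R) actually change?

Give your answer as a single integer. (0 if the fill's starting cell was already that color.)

Answer: 3

Derivation:
After op 1 fill(4,0,Y) [8 cells changed]:
BBBBBBBY
BBBBBBBY
YYBBBBBY
YYBBBBBB
YYBBBBBB
YYBBBBBB
After op 2 paint(4,2,R):
BBBBBBBY
BBBBBBBY
YYBBBBBY
YYBBBBBB
YYRBBBBB
YYBBBBBB
After op 3 paint(4,1,G):
BBBBBBBY
BBBBBBBY
YYBBBBBY
YYBBBBBB
YGRBBBBB
YYBBBBBB
After op 4 fill(0,7,R) [3 cells changed]:
BBBBBBBR
BBBBBBBR
YYBBBBBR
YYBBBBBB
YGRBBBBB
YYBBBBBB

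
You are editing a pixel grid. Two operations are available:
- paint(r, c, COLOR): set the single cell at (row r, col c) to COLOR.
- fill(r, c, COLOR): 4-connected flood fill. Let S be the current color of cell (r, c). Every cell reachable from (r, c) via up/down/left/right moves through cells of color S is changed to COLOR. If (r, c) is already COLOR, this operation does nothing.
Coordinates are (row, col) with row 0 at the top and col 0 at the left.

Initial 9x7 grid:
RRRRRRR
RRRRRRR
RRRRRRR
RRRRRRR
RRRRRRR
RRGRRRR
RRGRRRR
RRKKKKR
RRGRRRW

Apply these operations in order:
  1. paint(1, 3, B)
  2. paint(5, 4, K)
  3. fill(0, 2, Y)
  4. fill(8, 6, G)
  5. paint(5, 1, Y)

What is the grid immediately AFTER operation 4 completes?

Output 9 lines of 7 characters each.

After op 1 paint(1,3,B):
RRRRRRR
RRRBRRR
RRRRRRR
RRRRRRR
RRRRRRR
RRGRRRR
RRGRRRR
RRKKKKR
RRGRRRW
After op 2 paint(5,4,K):
RRRRRRR
RRRBRRR
RRRRRRR
RRRRRRR
RRRRRRR
RRGRKRR
RRGRRRR
RRKKKKR
RRGRRRW
After op 3 fill(0,2,Y) [50 cells changed]:
YYYYYYY
YYYBYYY
YYYYYYY
YYYYYYY
YYYYYYY
YYGYKYY
YYGYYYY
YYKKKKY
YYGRRRW
After op 4 fill(8,6,G) [1 cells changed]:
YYYYYYY
YYYBYYY
YYYYYYY
YYYYYYY
YYYYYYY
YYGYKYY
YYGYYYY
YYKKKKY
YYGRRRG

Answer: YYYYYYY
YYYBYYY
YYYYYYY
YYYYYYY
YYYYYYY
YYGYKYY
YYGYYYY
YYKKKKY
YYGRRRG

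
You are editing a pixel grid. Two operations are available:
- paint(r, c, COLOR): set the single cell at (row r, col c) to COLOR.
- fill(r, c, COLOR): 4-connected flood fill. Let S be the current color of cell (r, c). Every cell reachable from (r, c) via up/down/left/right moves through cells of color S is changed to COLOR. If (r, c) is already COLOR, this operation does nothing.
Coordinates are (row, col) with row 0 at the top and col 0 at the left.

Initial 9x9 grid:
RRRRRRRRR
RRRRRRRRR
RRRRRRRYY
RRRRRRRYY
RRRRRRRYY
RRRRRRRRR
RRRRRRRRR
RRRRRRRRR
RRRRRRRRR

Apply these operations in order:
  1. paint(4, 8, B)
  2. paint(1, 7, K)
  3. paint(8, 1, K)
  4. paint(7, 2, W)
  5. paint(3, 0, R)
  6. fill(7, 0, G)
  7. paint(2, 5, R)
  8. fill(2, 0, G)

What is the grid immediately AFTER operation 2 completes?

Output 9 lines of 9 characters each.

Answer: RRRRRRRRR
RRRRRRRKR
RRRRRRRYY
RRRRRRRYY
RRRRRRRYB
RRRRRRRRR
RRRRRRRRR
RRRRRRRRR
RRRRRRRRR

Derivation:
After op 1 paint(4,8,B):
RRRRRRRRR
RRRRRRRRR
RRRRRRRYY
RRRRRRRYY
RRRRRRRYB
RRRRRRRRR
RRRRRRRRR
RRRRRRRRR
RRRRRRRRR
After op 2 paint(1,7,K):
RRRRRRRRR
RRRRRRRKR
RRRRRRRYY
RRRRRRRYY
RRRRRRRYB
RRRRRRRRR
RRRRRRRRR
RRRRRRRRR
RRRRRRRRR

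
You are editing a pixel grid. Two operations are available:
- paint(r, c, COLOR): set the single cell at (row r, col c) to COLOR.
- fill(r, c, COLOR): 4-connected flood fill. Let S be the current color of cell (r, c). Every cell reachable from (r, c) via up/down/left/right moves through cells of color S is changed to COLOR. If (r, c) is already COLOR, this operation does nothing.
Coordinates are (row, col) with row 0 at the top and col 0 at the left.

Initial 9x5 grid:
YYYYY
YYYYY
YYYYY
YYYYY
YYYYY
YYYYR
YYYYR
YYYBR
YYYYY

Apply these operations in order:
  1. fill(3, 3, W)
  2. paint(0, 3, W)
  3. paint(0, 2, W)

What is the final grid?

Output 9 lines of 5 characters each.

After op 1 fill(3,3,W) [41 cells changed]:
WWWWW
WWWWW
WWWWW
WWWWW
WWWWW
WWWWR
WWWWR
WWWBR
WWWWW
After op 2 paint(0,3,W):
WWWWW
WWWWW
WWWWW
WWWWW
WWWWW
WWWWR
WWWWR
WWWBR
WWWWW
After op 3 paint(0,2,W):
WWWWW
WWWWW
WWWWW
WWWWW
WWWWW
WWWWR
WWWWR
WWWBR
WWWWW

Answer: WWWWW
WWWWW
WWWWW
WWWWW
WWWWW
WWWWR
WWWWR
WWWBR
WWWWW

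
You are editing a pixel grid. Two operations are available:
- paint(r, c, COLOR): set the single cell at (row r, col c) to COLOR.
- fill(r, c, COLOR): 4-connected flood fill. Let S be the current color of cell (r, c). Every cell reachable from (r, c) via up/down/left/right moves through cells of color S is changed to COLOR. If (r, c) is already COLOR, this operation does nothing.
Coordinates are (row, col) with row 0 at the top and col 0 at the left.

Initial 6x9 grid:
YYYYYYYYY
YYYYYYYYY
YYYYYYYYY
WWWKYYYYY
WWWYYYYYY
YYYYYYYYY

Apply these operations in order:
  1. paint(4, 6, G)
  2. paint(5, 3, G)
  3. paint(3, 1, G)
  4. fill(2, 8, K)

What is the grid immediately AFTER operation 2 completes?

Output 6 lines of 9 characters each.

After op 1 paint(4,6,G):
YYYYYYYYY
YYYYYYYYY
YYYYYYYYY
WWWKYYYYY
WWWYYYGYY
YYYYYYYYY
After op 2 paint(5,3,G):
YYYYYYYYY
YYYYYYYYY
YYYYYYYYY
WWWKYYYYY
WWWYYYGYY
YYYGYYYYY

Answer: YYYYYYYYY
YYYYYYYYY
YYYYYYYYY
WWWKYYYYY
WWWYYYGYY
YYYGYYYYY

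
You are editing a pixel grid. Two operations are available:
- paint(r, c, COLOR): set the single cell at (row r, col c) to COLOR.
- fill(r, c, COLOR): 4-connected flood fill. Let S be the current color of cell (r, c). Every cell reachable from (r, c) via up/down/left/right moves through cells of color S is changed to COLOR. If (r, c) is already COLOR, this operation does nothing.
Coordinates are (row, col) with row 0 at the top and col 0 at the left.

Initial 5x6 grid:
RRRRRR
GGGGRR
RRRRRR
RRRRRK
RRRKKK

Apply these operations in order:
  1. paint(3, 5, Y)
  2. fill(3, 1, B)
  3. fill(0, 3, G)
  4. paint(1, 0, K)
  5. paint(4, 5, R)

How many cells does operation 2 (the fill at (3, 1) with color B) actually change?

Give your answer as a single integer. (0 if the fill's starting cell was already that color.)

After op 1 paint(3,5,Y):
RRRRRR
GGGGRR
RRRRRR
RRRRRY
RRRKKK
After op 2 fill(3,1,B) [22 cells changed]:
BBBBBB
GGGGBB
BBBBBB
BBBBBY
BBBKKK

Answer: 22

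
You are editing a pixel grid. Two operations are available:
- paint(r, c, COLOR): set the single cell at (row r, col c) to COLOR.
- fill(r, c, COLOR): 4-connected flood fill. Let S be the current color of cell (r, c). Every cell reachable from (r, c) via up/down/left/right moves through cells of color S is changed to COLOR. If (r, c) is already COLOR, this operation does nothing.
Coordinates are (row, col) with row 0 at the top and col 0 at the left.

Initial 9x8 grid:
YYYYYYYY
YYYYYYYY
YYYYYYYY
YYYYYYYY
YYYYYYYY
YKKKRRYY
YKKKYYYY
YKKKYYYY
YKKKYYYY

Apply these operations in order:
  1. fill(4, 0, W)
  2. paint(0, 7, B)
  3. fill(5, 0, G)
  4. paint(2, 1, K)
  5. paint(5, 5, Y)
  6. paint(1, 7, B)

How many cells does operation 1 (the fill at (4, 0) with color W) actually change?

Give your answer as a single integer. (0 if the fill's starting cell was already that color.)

After op 1 fill(4,0,W) [58 cells changed]:
WWWWWWWW
WWWWWWWW
WWWWWWWW
WWWWWWWW
WWWWWWWW
WKKKRRWW
WKKKWWWW
WKKKWWWW
WKKKWWWW

Answer: 58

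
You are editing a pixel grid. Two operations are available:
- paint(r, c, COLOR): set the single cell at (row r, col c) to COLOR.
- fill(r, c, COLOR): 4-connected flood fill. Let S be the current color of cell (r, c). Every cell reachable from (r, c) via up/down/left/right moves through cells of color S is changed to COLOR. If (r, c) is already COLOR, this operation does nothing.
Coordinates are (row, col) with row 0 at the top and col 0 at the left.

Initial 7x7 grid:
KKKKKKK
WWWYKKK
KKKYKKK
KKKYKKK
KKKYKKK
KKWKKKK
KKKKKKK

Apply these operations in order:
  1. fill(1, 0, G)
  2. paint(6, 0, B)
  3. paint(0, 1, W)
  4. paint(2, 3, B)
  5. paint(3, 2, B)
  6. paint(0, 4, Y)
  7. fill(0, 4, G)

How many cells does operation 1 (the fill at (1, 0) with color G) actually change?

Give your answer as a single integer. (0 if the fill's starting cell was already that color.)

Answer: 3

Derivation:
After op 1 fill(1,0,G) [3 cells changed]:
KKKKKKK
GGGYKKK
KKKYKKK
KKKYKKK
KKKYKKK
KKWKKKK
KKKKKKK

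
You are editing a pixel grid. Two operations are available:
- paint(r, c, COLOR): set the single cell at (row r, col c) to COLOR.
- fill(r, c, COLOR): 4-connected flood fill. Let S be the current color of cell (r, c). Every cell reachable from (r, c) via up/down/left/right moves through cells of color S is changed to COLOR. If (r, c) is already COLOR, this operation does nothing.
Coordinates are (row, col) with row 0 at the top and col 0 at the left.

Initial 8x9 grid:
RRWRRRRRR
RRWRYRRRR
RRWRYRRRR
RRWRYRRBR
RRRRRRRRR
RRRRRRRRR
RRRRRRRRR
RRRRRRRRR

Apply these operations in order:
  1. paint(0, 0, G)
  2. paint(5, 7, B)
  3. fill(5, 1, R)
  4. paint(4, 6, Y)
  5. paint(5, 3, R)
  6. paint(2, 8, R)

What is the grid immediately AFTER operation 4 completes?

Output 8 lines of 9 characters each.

Answer: GRWRRRRRR
RRWRYRRRR
RRWRYRRRR
RRWRYRRBR
RRRRRRYRR
RRRRRRRBR
RRRRRRRRR
RRRRRRRRR

Derivation:
After op 1 paint(0,0,G):
GRWRRRRRR
RRWRYRRRR
RRWRYRRRR
RRWRYRRBR
RRRRRRRRR
RRRRRRRRR
RRRRRRRRR
RRRRRRRRR
After op 2 paint(5,7,B):
GRWRRRRRR
RRWRYRRRR
RRWRYRRRR
RRWRYRRBR
RRRRRRRRR
RRRRRRRBR
RRRRRRRRR
RRRRRRRRR
After op 3 fill(5,1,R) [0 cells changed]:
GRWRRRRRR
RRWRYRRRR
RRWRYRRRR
RRWRYRRBR
RRRRRRRRR
RRRRRRRBR
RRRRRRRRR
RRRRRRRRR
After op 4 paint(4,6,Y):
GRWRRRRRR
RRWRYRRRR
RRWRYRRRR
RRWRYRRBR
RRRRRRYRR
RRRRRRRBR
RRRRRRRRR
RRRRRRRRR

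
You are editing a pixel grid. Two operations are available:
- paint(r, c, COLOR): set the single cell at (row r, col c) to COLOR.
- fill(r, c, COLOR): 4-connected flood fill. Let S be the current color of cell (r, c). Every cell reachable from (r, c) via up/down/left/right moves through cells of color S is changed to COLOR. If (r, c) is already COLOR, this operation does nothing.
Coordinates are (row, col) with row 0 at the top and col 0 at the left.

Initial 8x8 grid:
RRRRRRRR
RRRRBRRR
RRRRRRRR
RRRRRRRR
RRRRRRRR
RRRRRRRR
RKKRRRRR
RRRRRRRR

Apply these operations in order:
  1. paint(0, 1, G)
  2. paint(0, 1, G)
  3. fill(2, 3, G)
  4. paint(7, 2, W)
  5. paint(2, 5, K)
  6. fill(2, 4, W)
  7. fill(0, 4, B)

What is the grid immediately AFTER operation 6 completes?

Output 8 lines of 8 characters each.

Answer: WWWWWWWW
WWWWBWWW
WWWWWKWW
WWWWWWWW
WWWWWWWW
WWWWWWWW
WKKWWWWW
WWWWWWWW

Derivation:
After op 1 paint(0,1,G):
RGRRRRRR
RRRRBRRR
RRRRRRRR
RRRRRRRR
RRRRRRRR
RRRRRRRR
RKKRRRRR
RRRRRRRR
After op 2 paint(0,1,G):
RGRRRRRR
RRRRBRRR
RRRRRRRR
RRRRRRRR
RRRRRRRR
RRRRRRRR
RKKRRRRR
RRRRRRRR
After op 3 fill(2,3,G) [60 cells changed]:
GGGGGGGG
GGGGBGGG
GGGGGGGG
GGGGGGGG
GGGGGGGG
GGGGGGGG
GKKGGGGG
GGGGGGGG
After op 4 paint(7,2,W):
GGGGGGGG
GGGGBGGG
GGGGGGGG
GGGGGGGG
GGGGGGGG
GGGGGGGG
GKKGGGGG
GGWGGGGG
After op 5 paint(2,5,K):
GGGGGGGG
GGGGBGGG
GGGGGKGG
GGGGGGGG
GGGGGGGG
GGGGGGGG
GKKGGGGG
GGWGGGGG
After op 6 fill(2,4,W) [59 cells changed]:
WWWWWWWW
WWWWBWWW
WWWWWKWW
WWWWWWWW
WWWWWWWW
WWWWWWWW
WKKWWWWW
WWWWWWWW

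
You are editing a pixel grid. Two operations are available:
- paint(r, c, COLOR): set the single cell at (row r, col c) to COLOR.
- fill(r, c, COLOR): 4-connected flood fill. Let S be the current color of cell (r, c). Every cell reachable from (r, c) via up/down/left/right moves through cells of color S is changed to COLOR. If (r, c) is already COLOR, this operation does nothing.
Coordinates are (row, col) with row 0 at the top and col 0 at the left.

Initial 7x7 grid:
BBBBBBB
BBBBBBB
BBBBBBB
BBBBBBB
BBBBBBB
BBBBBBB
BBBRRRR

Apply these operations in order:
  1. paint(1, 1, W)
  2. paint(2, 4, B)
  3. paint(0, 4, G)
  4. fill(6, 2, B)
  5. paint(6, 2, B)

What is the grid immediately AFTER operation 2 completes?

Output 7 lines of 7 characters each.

Answer: BBBBBBB
BWBBBBB
BBBBBBB
BBBBBBB
BBBBBBB
BBBBBBB
BBBRRRR

Derivation:
After op 1 paint(1,1,W):
BBBBBBB
BWBBBBB
BBBBBBB
BBBBBBB
BBBBBBB
BBBBBBB
BBBRRRR
After op 2 paint(2,4,B):
BBBBBBB
BWBBBBB
BBBBBBB
BBBBBBB
BBBBBBB
BBBBBBB
BBBRRRR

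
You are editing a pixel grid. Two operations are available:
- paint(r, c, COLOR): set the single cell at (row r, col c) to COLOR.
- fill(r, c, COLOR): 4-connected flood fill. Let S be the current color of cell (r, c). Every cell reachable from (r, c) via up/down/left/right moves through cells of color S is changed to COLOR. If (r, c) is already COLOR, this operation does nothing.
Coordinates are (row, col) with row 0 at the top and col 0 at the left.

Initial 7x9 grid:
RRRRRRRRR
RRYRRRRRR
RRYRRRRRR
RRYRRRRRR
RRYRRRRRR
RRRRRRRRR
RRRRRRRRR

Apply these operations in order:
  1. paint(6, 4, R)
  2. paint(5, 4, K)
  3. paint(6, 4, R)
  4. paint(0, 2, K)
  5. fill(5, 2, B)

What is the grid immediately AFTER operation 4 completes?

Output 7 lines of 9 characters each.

Answer: RRKRRRRRR
RRYRRRRRR
RRYRRRRRR
RRYRRRRRR
RRYRRRRRR
RRRRKRRRR
RRRRRRRRR

Derivation:
After op 1 paint(6,4,R):
RRRRRRRRR
RRYRRRRRR
RRYRRRRRR
RRYRRRRRR
RRYRRRRRR
RRRRRRRRR
RRRRRRRRR
After op 2 paint(5,4,K):
RRRRRRRRR
RRYRRRRRR
RRYRRRRRR
RRYRRRRRR
RRYRRRRRR
RRRRKRRRR
RRRRRRRRR
After op 3 paint(6,4,R):
RRRRRRRRR
RRYRRRRRR
RRYRRRRRR
RRYRRRRRR
RRYRRRRRR
RRRRKRRRR
RRRRRRRRR
After op 4 paint(0,2,K):
RRKRRRRRR
RRYRRRRRR
RRYRRRRRR
RRYRRRRRR
RRYRRRRRR
RRRRKRRRR
RRRRRRRRR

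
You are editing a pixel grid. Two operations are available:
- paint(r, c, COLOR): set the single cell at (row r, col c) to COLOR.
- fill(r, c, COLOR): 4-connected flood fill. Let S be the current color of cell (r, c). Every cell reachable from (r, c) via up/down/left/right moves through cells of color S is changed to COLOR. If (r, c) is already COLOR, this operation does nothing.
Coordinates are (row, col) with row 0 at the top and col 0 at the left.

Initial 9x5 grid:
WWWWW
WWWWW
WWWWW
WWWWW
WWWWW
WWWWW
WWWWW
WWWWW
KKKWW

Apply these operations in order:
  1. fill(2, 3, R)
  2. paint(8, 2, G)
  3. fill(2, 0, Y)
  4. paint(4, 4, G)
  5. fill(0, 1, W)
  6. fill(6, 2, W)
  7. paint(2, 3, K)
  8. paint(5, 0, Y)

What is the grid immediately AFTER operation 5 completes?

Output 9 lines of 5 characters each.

Answer: WWWWW
WWWWW
WWWWW
WWWWW
WWWWG
WWWWW
WWWWW
WWWWW
KKGWW

Derivation:
After op 1 fill(2,3,R) [42 cells changed]:
RRRRR
RRRRR
RRRRR
RRRRR
RRRRR
RRRRR
RRRRR
RRRRR
KKKRR
After op 2 paint(8,2,G):
RRRRR
RRRRR
RRRRR
RRRRR
RRRRR
RRRRR
RRRRR
RRRRR
KKGRR
After op 3 fill(2,0,Y) [42 cells changed]:
YYYYY
YYYYY
YYYYY
YYYYY
YYYYY
YYYYY
YYYYY
YYYYY
KKGYY
After op 4 paint(4,4,G):
YYYYY
YYYYY
YYYYY
YYYYY
YYYYG
YYYYY
YYYYY
YYYYY
KKGYY
After op 5 fill(0,1,W) [41 cells changed]:
WWWWW
WWWWW
WWWWW
WWWWW
WWWWG
WWWWW
WWWWW
WWWWW
KKGWW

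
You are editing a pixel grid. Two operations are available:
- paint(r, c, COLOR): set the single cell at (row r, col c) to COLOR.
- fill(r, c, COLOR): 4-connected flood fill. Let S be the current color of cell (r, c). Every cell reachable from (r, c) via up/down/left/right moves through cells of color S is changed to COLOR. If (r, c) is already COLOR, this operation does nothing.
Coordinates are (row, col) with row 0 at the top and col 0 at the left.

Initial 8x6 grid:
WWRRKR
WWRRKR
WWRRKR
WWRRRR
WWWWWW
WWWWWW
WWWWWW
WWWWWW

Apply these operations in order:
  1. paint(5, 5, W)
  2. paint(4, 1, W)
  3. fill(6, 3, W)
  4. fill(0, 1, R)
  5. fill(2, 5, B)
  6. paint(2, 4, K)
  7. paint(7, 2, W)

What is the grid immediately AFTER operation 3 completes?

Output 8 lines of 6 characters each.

Answer: WWRRKR
WWRRKR
WWRRKR
WWRRRR
WWWWWW
WWWWWW
WWWWWW
WWWWWW

Derivation:
After op 1 paint(5,5,W):
WWRRKR
WWRRKR
WWRRKR
WWRRRR
WWWWWW
WWWWWW
WWWWWW
WWWWWW
After op 2 paint(4,1,W):
WWRRKR
WWRRKR
WWRRKR
WWRRRR
WWWWWW
WWWWWW
WWWWWW
WWWWWW
After op 3 fill(6,3,W) [0 cells changed]:
WWRRKR
WWRRKR
WWRRKR
WWRRRR
WWWWWW
WWWWWW
WWWWWW
WWWWWW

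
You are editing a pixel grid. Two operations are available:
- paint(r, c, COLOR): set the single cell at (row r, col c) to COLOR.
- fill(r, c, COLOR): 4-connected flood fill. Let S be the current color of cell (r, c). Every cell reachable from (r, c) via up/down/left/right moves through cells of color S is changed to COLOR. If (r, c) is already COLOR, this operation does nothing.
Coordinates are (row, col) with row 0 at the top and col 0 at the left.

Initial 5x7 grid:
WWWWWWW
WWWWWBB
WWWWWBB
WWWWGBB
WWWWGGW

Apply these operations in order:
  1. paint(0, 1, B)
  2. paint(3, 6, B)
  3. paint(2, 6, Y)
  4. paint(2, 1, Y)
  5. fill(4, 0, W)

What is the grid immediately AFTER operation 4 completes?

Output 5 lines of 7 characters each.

Answer: WBWWWWW
WWWWWBB
WYWWWBY
WWWWGBB
WWWWGGW

Derivation:
After op 1 paint(0,1,B):
WBWWWWW
WWWWWBB
WWWWWBB
WWWWGBB
WWWWGGW
After op 2 paint(3,6,B):
WBWWWWW
WWWWWBB
WWWWWBB
WWWWGBB
WWWWGGW
After op 3 paint(2,6,Y):
WBWWWWW
WWWWWBB
WWWWWBY
WWWWGBB
WWWWGGW
After op 4 paint(2,1,Y):
WBWWWWW
WWWWWBB
WYWWWBY
WWWWGBB
WWWWGGW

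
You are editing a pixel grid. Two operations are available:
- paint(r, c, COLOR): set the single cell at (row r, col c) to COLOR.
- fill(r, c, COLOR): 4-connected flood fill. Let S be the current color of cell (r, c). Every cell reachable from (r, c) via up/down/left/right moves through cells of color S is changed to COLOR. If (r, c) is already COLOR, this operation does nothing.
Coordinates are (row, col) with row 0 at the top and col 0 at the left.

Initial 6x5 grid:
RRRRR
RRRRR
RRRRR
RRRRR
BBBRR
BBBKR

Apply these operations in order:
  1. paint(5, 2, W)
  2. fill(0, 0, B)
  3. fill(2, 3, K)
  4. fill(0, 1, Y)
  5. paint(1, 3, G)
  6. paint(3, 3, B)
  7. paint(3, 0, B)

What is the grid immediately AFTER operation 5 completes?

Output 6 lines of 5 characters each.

After op 1 paint(5,2,W):
RRRRR
RRRRR
RRRRR
RRRRR
BBBRR
BBWKR
After op 2 fill(0,0,B) [23 cells changed]:
BBBBB
BBBBB
BBBBB
BBBBB
BBBBB
BBWKB
After op 3 fill(2,3,K) [28 cells changed]:
KKKKK
KKKKK
KKKKK
KKKKK
KKKKK
KKWKK
After op 4 fill(0,1,Y) [29 cells changed]:
YYYYY
YYYYY
YYYYY
YYYYY
YYYYY
YYWYY
After op 5 paint(1,3,G):
YYYYY
YYYGY
YYYYY
YYYYY
YYYYY
YYWYY

Answer: YYYYY
YYYGY
YYYYY
YYYYY
YYYYY
YYWYY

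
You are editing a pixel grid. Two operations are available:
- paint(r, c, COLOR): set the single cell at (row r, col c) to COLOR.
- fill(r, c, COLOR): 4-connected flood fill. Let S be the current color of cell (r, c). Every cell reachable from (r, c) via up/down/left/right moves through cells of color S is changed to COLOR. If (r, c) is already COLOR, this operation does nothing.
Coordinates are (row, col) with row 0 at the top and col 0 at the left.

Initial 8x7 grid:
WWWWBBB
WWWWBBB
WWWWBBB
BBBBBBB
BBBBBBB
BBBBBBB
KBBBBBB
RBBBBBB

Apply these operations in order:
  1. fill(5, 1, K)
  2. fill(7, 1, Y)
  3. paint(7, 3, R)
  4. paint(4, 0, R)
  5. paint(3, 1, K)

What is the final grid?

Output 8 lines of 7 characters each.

Answer: WWWWYYY
WWWWYYY
WWWWYYY
YKYYYYY
RYYYYYY
YYYYYYY
YYYYYYY
RYYRYYY

Derivation:
After op 1 fill(5,1,K) [42 cells changed]:
WWWWKKK
WWWWKKK
WWWWKKK
KKKKKKK
KKKKKKK
KKKKKKK
KKKKKKK
RKKKKKK
After op 2 fill(7,1,Y) [43 cells changed]:
WWWWYYY
WWWWYYY
WWWWYYY
YYYYYYY
YYYYYYY
YYYYYYY
YYYYYYY
RYYYYYY
After op 3 paint(7,3,R):
WWWWYYY
WWWWYYY
WWWWYYY
YYYYYYY
YYYYYYY
YYYYYYY
YYYYYYY
RYYRYYY
After op 4 paint(4,0,R):
WWWWYYY
WWWWYYY
WWWWYYY
YYYYYYY
RYYYYYY
YYYYYYY
YYYYYYY
RYYRYYY
After op 5 paint(3,1,K):
WWWWYYY
WWWWYYY
WWWWYYY
YKYYYYY
RYYYYYY
YYYYYYY
YYYYYYY
RYYRYYY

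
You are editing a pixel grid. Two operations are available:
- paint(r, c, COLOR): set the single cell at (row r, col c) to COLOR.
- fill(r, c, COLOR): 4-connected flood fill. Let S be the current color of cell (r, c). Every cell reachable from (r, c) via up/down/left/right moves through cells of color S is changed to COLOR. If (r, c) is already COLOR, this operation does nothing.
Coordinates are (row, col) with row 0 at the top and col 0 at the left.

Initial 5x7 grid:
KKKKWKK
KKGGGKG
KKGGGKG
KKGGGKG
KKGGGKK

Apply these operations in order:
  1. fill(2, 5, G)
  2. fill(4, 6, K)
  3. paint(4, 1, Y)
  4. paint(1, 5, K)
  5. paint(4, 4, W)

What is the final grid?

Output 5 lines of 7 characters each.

After op 1 fill(2,5,G) [7 cells changed]:
KKKKWGG
KKGGGGG
KKGGGGG
KKGGGGG
KKGGGGG
After op 2 fill(4,6,K) [22 cells changed]:
KKKKWKK
KKKKKKK
KKKKKKK
KKKKKKK
KKKKKKK
After op 3 paint(4,1,Y):
KKKKWKK
KKKKKKK
KKKKKKK
KKKKKKK
KYKKKKK
After op 4 paint(1,5,K):
KKKKWKK
KKKKKKK
KKKKKKK
KKKKKKK
KYKKKKK
After op 5 paint(4,4,W):
KKKKWKK
KKKKKKK
KKKKKKK
KKKKKKK
KYKKWKK

Answer: KKKKWKK
KKKKKKK
KKKKKKK
KKKKKKK
KYKKWKK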